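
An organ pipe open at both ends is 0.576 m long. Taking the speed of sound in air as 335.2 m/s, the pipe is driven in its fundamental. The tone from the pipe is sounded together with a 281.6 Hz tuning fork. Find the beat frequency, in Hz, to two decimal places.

9.37 Hz

Open pipe: f_n = n·v/(2L) = 1·335.2/(2·0.576) = 290.9722 Hz.
f_beat = |290.9722 − 281.6| = 9.37 Hz.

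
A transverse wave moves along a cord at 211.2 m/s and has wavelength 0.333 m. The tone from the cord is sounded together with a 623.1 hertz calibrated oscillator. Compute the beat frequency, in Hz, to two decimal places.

11.13 Hz

Source frequency f = v/λ = 211.2/0.333 = 634.2342 Hz.
f_beat = |634.2342 − 623.1| = 11.13 Hz.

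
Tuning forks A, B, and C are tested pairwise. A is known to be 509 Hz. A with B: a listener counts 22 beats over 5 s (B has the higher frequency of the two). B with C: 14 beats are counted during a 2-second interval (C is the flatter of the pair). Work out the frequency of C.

506.4 Hz

A–B: Beat frequency = 22/5 = 4.4 Hz.
B is above A, so f_B = 509 + 4.4 = 513.4 Hz.
B–C: Beat frequency = 14/2 = 7 Hz.
C is below B, so f_C = 513.4 − 7 = 506.4 Hz.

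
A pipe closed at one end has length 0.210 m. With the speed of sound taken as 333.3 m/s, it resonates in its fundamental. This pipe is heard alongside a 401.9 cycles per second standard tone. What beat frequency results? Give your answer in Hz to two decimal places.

Closed pipe (odd harmonics): f_n = n·v/(4L) = 1·333.3/(4·0.210) = 396.7857 Hz.
f_beat = |396.7857 − 401.9| = 5.11 Hz.

5.11 Hz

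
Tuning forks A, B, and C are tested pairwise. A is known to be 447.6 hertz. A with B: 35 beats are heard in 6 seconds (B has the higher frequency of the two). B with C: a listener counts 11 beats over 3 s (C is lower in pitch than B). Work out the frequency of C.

449.7667 Hz

A–B: Beat frequency = 35/6 = 5.8333 Hz.
B is above A, so f_B = 447.6 + 5.8333 = 453.4333 Hz.
B–C: Beat frequency = 11/3 = 3.6667 Hz.
C is below B, so f_C = 453.4333 − 3.6667 = 449.7667 Hz.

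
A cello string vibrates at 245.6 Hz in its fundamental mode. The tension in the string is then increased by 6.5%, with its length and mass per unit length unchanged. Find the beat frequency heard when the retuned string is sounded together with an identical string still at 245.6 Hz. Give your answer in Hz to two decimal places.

7.86 Hz

For a string, f ∝ √T, so the new frequency is 245.6·√1.065 = 253.4563 Hz.
f_beat = |253.4563 − 245.6| = 7.86 Hz.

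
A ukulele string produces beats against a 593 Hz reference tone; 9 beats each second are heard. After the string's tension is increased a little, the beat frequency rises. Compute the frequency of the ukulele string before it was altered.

602 Hz

|f − 593| = 9, so the ukulele string was at either 584 Hz or 602 Hz.
Higher tension means higher frequency; the adjustment raises the ukulele string's frequency.
The beat rate rose, so the adjustment moved the ukulele string further from 593 Hz — it was already above the reference.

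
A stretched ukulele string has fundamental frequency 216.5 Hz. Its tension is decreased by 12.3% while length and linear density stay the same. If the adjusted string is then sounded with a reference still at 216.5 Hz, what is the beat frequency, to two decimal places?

For a string, f ∝ √T, so the new frequency is 216.5·√0.877 = 202.7485 Hz.
f_beat = |202.7485 − 216.5| = 13.75 Hz.

13.75 Hz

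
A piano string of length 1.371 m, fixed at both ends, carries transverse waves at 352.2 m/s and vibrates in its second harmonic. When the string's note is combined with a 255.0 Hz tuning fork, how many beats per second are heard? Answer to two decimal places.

For a string fixed at both ends, f_n = n·v/(2L) = 2·352.2/(2·1.371) = 256.8928 Hz.
f_beat = |256.8928 − 255.0| = 1.89 Hz.

1.89 Hz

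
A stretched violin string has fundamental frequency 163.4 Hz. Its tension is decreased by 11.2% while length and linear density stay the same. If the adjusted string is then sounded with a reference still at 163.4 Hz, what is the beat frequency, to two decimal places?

9.42 Hz

For a string, f ∝ √T, so the new frequency is 163.4·√0.888 = 153.9780 Hz.
f_beat = |153.9780 − 163.4| = 9.42 Hz.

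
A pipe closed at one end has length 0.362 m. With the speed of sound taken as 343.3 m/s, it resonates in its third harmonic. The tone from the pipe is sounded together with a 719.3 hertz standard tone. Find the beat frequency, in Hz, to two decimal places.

Closed pipe (odd harmonics): f_n = n·v/(4L) = 3·343.3/(4·0.362) = 711.2569 Hz.
f_beat = |711.2569 − 719.3| = 8.04 Hz.

8.04 Hz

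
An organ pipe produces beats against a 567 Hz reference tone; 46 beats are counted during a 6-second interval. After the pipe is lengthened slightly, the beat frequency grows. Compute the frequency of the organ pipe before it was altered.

Beat frequency = 46/6 = 7.6667 Hz.
|f − 567| = 7.6667, so the organ pipe was at either 559.3333 Hz or 574.6667 Hz.
A longer pipe has a lower fundamental; the adjustment lowers the organ pipe's frequency.
The beat rate rose, so the adjustment moved the organ pipe further from 567 Hz — it was already below the reference.

559.3333 Hz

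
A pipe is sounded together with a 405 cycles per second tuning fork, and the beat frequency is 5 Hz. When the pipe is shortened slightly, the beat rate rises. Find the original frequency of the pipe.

410 Hz

|f − 405| = 5, so the pipe was at either 400 Hz or 410 Hz.
A shorter pipe has a higher fundamental; the adjustment raises the pipe's frequency.
The beat rate rose, so the adjustment moved the pipe further from 405 Hz — it was already above the reference.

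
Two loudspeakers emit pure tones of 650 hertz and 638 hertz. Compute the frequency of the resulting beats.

f_beat = |f₁ − f₂|.
|650 − 638| = 12 Hz.

12 Hz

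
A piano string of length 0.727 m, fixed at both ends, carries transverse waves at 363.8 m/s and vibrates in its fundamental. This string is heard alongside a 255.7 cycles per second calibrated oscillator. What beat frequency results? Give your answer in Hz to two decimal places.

5.49 Hz

For a string fixed at both ends, f_n = n·v/(2L) = 1·363.8/(2·0.727) = 250.2063 Hz.
f_beat = |250.2063 − 255.7| = 5.49 Hz.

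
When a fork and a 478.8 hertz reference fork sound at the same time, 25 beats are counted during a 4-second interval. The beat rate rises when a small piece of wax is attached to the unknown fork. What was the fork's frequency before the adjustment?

472.55 Hz

Beat frequency = 25/4 = 6.25 Hz.
|f − 478.8| = 6.25, so the fork was at either 472.55 Hz or 485.05 Hz.
Loading a fork with wax lowers its frequency; the adjustment lowers the fork's frequency.
The beat rate rose, so the adjustment moved the fork further from 478.8 Hz — it was already below the reference.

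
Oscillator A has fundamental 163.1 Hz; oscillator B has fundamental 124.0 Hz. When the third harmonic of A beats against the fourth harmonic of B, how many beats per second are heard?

6.7 Hz

Third harmonic of the first: 3·163.1 = 489.3 Hz.
Fourth harmonic of the second: 4·124.0 = 496.0 Hz.
f_beat = |489.3 − 496.0| = 6.7 Hz.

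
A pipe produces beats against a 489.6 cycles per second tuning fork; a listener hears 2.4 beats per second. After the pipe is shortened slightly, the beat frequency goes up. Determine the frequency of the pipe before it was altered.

492 Hz

|f − 489.6| = 2.4, so the pipe was at either 487.2 Hz or 492 Hz.
A shorter pipe has a higher fundamental; the adjustment raises the pipe's frequency.
The beat rate rose, so the adjustment moved the pipe further from 489.6 Hz — it was already above the reference.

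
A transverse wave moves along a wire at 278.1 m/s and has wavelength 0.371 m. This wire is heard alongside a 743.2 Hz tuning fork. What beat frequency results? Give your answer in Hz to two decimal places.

6.40 Hz

Source frequency f = v/λ = 278.1/0.371 = 749.5957 Hz.
f_beat = |749.5957 − 743.2| = 6.40 Hz.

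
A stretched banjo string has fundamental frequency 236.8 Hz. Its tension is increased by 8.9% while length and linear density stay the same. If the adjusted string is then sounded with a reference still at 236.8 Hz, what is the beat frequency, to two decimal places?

For a string, f ∝ √T, so the new frequency is 236.8·√1.089 = 247.1130 Hz.
f_beat = |247.1130 − 236.8| = 10.31 Hz.

10.31 Hz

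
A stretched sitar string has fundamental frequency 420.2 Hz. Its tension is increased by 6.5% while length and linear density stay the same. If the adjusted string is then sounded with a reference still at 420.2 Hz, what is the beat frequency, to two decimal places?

13.44 Hz

For a string, f ∝ √T, so the new frequency is 420.2·√1.065 = 433.6415 Hz.
f_beat = |433.6415 − 420.2| = 13.44 Hz.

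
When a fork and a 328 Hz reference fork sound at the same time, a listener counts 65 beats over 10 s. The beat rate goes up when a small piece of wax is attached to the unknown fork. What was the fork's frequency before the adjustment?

321.5 Hz

Beat frequency = 65/10 = 6.5 Hz.
|f − 328| = 6.5, so the fork was at either 321.5 Hz or 334.5 Hz.
Loading a fork with wax lowers its frequency; the adjustment lowers the fork's frequency.
The beat rate rose, so the adjustment moved the fork further from 328 Hz — it was already below the reference.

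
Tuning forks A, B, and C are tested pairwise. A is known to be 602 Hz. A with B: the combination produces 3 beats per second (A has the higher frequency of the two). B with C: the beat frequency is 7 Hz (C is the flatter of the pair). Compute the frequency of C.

592 Hz

B is below A, so f_B = 602 − 3 = 599 Hz.
C is below B, so f_C = 599 − 7 = 592 Hz.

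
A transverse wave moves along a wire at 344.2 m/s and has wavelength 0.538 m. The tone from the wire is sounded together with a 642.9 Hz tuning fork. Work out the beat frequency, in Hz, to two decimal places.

Source frequency f = v/λ = 344.2/0.538 = 639.7770 Hz.
f_beat = |639.7770 − 642.9| = 3.12 Hz.

3.12 Hz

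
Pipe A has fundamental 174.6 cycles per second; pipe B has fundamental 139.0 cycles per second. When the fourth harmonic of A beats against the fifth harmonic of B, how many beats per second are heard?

Fourth harmonic of the first: 4·174.6 = 698.4 Hz.
Fifth harmonic of the second: 5·139.0 = 695.0 Hz.
f_beat = |698.4 − 695.0| = 3.4 Hz.

3.4 Hz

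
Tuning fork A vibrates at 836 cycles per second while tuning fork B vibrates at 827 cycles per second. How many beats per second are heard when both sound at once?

Beats arise from superposition of two nearby frequencies; the beat rate is |f₁ − f₂|.
|836 − 827| = 9 Hz.

9 Hz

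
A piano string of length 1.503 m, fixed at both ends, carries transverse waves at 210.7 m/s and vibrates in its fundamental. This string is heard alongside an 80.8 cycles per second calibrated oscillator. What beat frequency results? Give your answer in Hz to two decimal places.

10.71 Hz

For a string fixed at both ends, f_n = n·v/(2L) = 1·210.7/(2·1.503) = 70.0931 Hz.
f_beat = |70.0931 − 80.8| = 10.71 Hz.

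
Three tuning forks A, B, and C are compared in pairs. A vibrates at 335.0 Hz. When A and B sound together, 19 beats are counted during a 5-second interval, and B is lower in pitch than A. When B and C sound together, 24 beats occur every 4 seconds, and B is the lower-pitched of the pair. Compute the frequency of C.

337.2 Hz

A–B: Beat frequency = 19/5 = 3.8 Hz.
B is below A, so f_B = 335.0 − 3.8 = 331.2 Hz.
B–C: Beat frequency = 24/4 = 6 Hz.
C is above B, so f_C = 331.2 + 6 = 337.2 Hz.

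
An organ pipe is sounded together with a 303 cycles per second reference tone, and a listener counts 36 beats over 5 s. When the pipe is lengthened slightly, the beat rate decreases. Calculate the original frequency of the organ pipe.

310.2 Hz

Beat frequency = 36/5 = 7.2 Hz.
|f − 303| = 7.2, so the organ pipe was at either 295.8 Hz or 310.2 Hz.
A longer pipe has a lower fundamental; the adjustment lowers the organ pipe's frequency.
The beat rate fell, so the adjustment moved the organ pipe toward 303 Hz — it must have started above the reference.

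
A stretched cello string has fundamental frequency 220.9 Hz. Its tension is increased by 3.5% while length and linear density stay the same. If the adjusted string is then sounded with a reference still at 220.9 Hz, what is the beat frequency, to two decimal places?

3.83 Hz

For a string, f ∝ √T, so the new frequency is 220.9·√1.035 = 224.7325 Hz.
f_beat = |224.7325 − 220.9| = 3.83 Hz.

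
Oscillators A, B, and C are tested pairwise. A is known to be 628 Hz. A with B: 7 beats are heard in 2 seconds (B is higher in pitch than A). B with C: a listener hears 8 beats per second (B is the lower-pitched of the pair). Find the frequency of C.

A–B: Beat frequency = 7/2 = 3.5 Hz.
B is above A, so f_B = 628 + 3.5 = 631.5 Hz.
C is above B, so f_C = 631.5 + 8 = 639.5 Hz.

639.5 Hz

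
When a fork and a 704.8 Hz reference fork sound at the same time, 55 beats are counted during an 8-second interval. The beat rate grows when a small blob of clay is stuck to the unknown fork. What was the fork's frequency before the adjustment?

697.925 Hz

Beat frequency = 55/8 = 6.875 Hz.
|f − 704.8| = 6.875, so the fork was at either 697.925 Hz or 711.675 Hz.
Adding mass to a fork lowers its frequency; the adjustment lowers the fork's frequency.
The beat rate rose, so the adjustment moved the fork further from 704.8 Hz — it was already below the reference.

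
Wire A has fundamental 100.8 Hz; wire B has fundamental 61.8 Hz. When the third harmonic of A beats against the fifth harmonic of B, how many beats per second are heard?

Third harmonic of the first: 3·100.8 = 302.4 Hz.
Fifth harmonic of the second: 5·61.8 = 309.0 Hz.
f_beat = |302.4 − 309.0| = 6.6 Hz.

6.6 Hz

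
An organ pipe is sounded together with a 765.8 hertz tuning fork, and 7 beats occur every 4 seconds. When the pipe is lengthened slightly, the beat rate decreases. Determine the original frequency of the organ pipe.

Beat frequency = 7/4 = 1.75 Hz.
|f − 765.8| = 1.75, so the organ pipe was at either 764.05 Hz or 767.55 Hz.
A longer pipe has a lower fundamental; the adjustment lowers the organ pipe's frequency.
The beat rate fell, so the adjustment moved the organ pipe toward 765.8 Hz — it must have started above the reference.

767.55 Hz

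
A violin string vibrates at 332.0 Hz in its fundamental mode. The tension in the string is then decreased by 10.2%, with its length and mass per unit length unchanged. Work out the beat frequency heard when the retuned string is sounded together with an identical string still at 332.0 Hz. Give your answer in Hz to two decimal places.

For a string, f ∝ √T, so the new frequency is 332.0·√0.898 = 314.6127 Hz.
f_beat = |314.6127 − 332.0| = 17.39 Hz.

17.39 Hz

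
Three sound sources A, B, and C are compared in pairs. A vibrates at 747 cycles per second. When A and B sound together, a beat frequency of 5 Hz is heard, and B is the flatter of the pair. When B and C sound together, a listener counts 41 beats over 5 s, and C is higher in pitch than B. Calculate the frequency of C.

750.2 Hz

B is below A, so f_B = 747 − 5 = 742 Hz.
B–C: Beat frequency = 41/5 = 8.2 Hz.
C is above B, so f_C = 742 + 8.2 = 750.2 Hz.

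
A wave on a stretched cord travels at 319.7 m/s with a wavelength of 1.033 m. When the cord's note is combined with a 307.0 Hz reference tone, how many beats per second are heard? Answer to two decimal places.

Source frequency f = v/λ = 319.7/1.033 = 309.4869 Hz.
f_beat = |309.4869 − 307.0| = 2.49 Hz.

2.49 Hz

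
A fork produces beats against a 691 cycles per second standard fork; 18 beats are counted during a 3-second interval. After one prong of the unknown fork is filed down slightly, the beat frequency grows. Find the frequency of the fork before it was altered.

Beat frequency = 18/3 = 6 Hz.
|f − 691| = 6, so the fork was at either 685 Hz or 697 Hz.
Filing a prong removes mass and raises the fork's frequency; the adjustment raises the fork's frequency.
The beat rate rose, so the adjustment moved the fork further from 691 Hz — it was already above the reference.

697 Hz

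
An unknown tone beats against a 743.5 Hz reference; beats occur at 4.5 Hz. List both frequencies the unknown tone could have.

739 Hz or 748 Hz

|f − 743.5| = 4.5, so f = 743.5 ± 4.5.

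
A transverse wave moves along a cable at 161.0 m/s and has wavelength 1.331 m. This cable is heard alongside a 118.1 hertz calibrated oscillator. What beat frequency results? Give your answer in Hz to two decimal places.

Source frequency f = v/λ = 161.0/1.331 = 120.9617 Hz.
f_beat = |120.9617 − 118.1| = 2.86 Hz.

2.86 Hz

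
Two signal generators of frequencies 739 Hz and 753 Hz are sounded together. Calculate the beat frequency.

f_beat = |f₁ − f₂|.
|739 − 753| = 14 Hz.

14 Hz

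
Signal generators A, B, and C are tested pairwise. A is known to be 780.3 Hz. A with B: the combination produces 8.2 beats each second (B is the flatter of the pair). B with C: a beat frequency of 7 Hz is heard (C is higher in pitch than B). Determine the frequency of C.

779.1 Hz

B is below A, so f_B = 780.3 − 8.2 = 772.1 Hz.
C is above B, so f_C = 772.1 + 7 = 779.1 Hz.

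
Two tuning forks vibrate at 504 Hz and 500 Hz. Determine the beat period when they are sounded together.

0.250 s

f_beat = |504 − 500| = 4 Hz.
Beat period T = 1 / f_beat = 1 / 4 s.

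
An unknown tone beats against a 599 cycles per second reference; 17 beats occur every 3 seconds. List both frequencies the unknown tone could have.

Beat frequency = 17/3 = 5.6667 Hz.
|f − 599| = 5.6667, so f = 599 ± 5.6667.

593.3333 Hz or 604.6667 Hz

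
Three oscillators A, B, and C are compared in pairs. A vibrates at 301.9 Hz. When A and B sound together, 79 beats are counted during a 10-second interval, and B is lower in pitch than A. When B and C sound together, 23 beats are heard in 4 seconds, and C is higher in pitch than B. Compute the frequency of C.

A–B: Beat frequency = 79/10 = 7.9 Hz.
B is below A, so f_B = 301.9 − 7.9 = 294 Hz.
B–C: Beat frequency = 23/4 = 5.75 Hz.
C is above B, so f_C = 294 + 5.75 = 299.75 Hz.

299.75 Hz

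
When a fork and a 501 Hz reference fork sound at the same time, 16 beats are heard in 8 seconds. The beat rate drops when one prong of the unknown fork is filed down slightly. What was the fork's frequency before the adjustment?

Beat frequency = 16/8 = 2 Hz.
|f − 501| = 2, so the fork was at either 499 Hz or 503 Hz.
Filing a prong removes mass and raises the fork's frequency; the adjustment raises the fork's frequency.
The beat rate fell, so the adjustment moved the fork toward 501 Hz — it must have started below the reference.

499 Hz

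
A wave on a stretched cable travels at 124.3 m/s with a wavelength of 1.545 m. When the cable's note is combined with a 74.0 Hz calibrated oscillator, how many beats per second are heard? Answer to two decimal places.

6.45 Hz

Source frequency f = v/λ = 124.3/1.545 = 80.4531 Hz.
f_beat = |80.4531 − 74.0| = 6.45 Hz.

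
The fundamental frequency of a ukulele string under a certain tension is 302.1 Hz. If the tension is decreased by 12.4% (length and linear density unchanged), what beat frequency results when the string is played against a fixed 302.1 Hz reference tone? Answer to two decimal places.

For a string, f ∝ √T, so the new frequency is 302.1·√0.876 = 282.7501 Hz.
f_beat = |282.7501 − 302.1| = 19.35 Hz.

19.35 Hz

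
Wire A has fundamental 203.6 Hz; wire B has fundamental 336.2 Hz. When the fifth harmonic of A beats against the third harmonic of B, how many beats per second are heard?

9.4 Hz

Fifth harmonic of the first: 5·203.6 = 1018.0 Hz.
Third harmonic of the second: 3·336.2 = 1008.6 Hz.
f_beat = |1018.0 − 1008.6| = 9.4 Hz.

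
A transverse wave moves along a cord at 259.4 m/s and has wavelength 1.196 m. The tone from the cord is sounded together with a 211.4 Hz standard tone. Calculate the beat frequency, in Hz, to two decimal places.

5.49 Hz

Source frequency f = v/λ = 259.4/1.196 = 216.8896 Hz.
f_beat = |216.8896 − 211.4| = 5.49 Hz.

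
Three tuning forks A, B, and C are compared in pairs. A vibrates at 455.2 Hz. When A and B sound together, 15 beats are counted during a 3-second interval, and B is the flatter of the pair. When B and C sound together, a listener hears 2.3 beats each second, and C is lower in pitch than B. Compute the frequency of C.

447.9 Hz

A–B: Beat frequency = 15/3 = 5 Hz.
B is below A, so f_B = 455.2 − 5 = 450.2 Hz.
C is below B, so f_C = 450.2 − 2.3 = 447.9 Hz.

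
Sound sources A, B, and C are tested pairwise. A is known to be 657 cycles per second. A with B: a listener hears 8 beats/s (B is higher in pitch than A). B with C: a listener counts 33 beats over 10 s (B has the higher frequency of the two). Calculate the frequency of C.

661.7 Hz

B is above A, so f_B = 657 + 8 = 665 Hz.
B–C: Beat frequency = 33/10 = 3.3 Hz.
C is below B, so f_C = 665 − 3.3 = 661.7 Hz.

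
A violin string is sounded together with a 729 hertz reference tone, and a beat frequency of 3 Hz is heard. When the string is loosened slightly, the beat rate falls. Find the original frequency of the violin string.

|f − 729| = 3, so the violin string was at either 726 Hz or 732 Hz.
Reducing tension lowers a string's frequency; the adjustment lowers the violin string's frequency.
The beat rate fell, so the adjustment moved the violin string toward 729 Hz — it must have started above the reference.

732 Hz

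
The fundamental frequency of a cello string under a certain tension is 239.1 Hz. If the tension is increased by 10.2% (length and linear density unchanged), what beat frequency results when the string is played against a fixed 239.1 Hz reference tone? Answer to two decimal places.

For a string, f ∝ √T, so the new frequency is 239.1·√1.102 = 250.9981 Hz.
f_beat = |250.9981 − 239.1| = 11.90 Hz.

11.90 Hz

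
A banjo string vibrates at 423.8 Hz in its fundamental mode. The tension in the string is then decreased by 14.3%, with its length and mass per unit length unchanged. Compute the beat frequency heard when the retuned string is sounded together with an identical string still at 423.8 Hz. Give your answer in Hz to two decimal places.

For a string, f ∝ √T, so the new frequency is 423.8·√0.857 = 392.3299 Hz.
f_beat = |392.3299 − 423.8| = 31.47 Hz.

31.47 Hz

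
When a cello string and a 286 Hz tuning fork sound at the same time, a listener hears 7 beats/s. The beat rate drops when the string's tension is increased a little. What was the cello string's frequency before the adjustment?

|f − 286| = 7, so the cello string was at either 279 Hz or 293 Hz.
Higher tension means higher frequency; the adjustment raises the cello string's frequency.
The beat rate fell, so the adjustment moved the cello string toward 286 Hz — it must have started below the reference.

279 Hz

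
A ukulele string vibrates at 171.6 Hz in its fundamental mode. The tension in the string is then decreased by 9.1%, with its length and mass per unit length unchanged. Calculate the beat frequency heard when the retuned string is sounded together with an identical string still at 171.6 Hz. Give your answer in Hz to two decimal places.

7.99 Hz

For a string, f ∝ √T, so the new frequency is 171.6·√0.909 = 163.6060 Hz.
f_beat = |163.6060 − 171.6| = 7.99 Hz.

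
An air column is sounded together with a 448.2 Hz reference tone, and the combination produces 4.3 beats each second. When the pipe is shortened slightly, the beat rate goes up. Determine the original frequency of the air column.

452.5 Hz

|f − 448.2| = 4.3, so the air column was at either 443.9 Hz or 452.5 Hz.
A shorter pipe has a higher fundamental; the adjustment raises the air column's frequency.
The beat rate rose, so the adjustment moved the air column further from 448.2 Hz — it was already above the reference.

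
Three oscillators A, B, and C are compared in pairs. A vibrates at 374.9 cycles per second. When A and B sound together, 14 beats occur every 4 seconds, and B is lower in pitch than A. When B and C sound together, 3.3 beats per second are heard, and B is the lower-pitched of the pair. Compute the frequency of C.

374.7 Hz

A–B: Beat frequency = 14/4 = 3.5 Hz.
B is below A, so f_B = 374.9 − 3.5 = 371.4 Hz.
C is above B, so f_C = 371.4 + 3.3 = 374.7 Hz.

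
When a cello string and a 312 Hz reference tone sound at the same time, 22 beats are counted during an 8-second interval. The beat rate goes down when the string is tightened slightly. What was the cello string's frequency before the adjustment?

Beat frequency = 22/8 = 2.75 Hz.
|f − 312| = 2.75, so the cello string was at either 309.25 Hz or 314.75 Hz.
Increasing tension raises a string's frequency; the adjustment raises the cello string's frequency.
The beat rate fell, so the adjustment moved the cello string toward 312 Hz — it must have started below the reference.

309.25 Hz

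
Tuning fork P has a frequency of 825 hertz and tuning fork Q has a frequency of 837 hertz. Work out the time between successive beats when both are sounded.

0.083 s

f_beat = |825 − 837| = 12 Hz.
Beat period T = 1 / f_beat = 1 / 12 s.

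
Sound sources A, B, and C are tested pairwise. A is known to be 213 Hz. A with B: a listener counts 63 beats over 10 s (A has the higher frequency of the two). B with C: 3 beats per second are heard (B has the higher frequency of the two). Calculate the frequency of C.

203.7 Hz

A–B: Beat frequency = 63/10 = 6.3 Hz.
B is below A, so f_B = 213 − 6.3 = 206.7 Hz.
C is below B, so f_C = 206.7 − 3 = 203.7 Hz.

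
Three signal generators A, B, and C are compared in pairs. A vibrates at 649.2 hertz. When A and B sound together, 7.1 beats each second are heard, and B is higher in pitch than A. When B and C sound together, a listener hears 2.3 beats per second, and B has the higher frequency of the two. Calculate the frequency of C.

654 Hz

B is above A, so f_B = 649.2 + 7.1 = 656.3 Hz.
C is below B, so f_C = 656.3 − 2.3 = 654 Hz.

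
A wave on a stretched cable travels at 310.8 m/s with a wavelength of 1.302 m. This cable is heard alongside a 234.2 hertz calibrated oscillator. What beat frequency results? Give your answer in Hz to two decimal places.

Source frequency f = v/λ = 310.8/1.302 = 238.7097 Hz.
f_beat = |238.7097 − 234.2| = 4.51 Hz.

4.51 Hz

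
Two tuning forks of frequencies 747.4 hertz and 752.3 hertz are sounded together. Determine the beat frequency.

4.9 Hz

f_beat = |f₁ − f₂|.
|747.4 − 752.3| = 4.9 Hz.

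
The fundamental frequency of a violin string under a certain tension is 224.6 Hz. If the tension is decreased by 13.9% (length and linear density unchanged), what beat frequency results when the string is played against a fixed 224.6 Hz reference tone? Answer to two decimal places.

For a string, f ∝ √T, so the new frequency is 224.6·√0.861 = 208.4065 Hz.
f_beat = |208.4065 − 224.6| = 16.19 Hz.

16.19 Hz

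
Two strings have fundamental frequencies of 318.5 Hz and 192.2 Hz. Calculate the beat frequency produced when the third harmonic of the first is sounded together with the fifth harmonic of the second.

Third harmonic of the first: 3·318.5 = 955.5 Hz.
Fifth harmonic of the second: 5·192.2 = 961.0 Hz.
f_beat = |955.5 − 961.0| = 5.5 Hz.

5.5 Hz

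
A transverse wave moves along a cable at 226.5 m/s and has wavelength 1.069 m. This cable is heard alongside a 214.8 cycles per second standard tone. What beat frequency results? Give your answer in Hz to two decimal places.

Source frequency f = v/λ = 226.5/1.069 = 211.8803 Hz.
f_beat = |211.8803 − 214.8| = 2.92 Hz.

2.92 Hz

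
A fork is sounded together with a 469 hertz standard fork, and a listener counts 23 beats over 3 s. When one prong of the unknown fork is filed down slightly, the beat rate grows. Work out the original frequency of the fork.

Beat frequency = 23/3 = 7.6667 Hz.
|f − 469| = 7.6667, so the fork was at either 461.3333 Hz or 476.6667 Hz.
Filing a prong removes mass and raises the fork's frequency; the adjustment raises the fork's frequency.
The beat rate rose, so the adjustment moved the fork further from 469 Hz — it was already above the reference.

476.6667 Hz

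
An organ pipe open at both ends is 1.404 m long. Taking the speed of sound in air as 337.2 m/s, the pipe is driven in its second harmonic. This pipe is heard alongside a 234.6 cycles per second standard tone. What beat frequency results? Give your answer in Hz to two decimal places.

Open pipe: f_n = n·v/(2L) = 2·337.2/(2·1.404) = 240.1709 Hz.
f_beat = |240.1709 − 234.6| = 5.57 Hz.

5.57 Hz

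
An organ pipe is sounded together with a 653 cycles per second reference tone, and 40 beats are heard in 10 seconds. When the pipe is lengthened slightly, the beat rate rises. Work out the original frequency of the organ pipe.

649 Hz

Beat frequency = 40/10 = 4 Hz.
|f − 653| = 4, so the organ pipe was at either 649 Hz or 657 Hz.
A longer pipe has a lower fundamental; the adjustment lowers the organ pipe's frequency.
The beat rate rose, so the adjustment moved the organ pipe further from 653 Hz — it was already below the reference.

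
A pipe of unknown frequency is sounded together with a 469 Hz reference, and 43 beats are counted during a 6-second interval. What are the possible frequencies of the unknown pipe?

Beat frequency = 43/6 = 7.1667 Hz.
|f − 469| = 7.1667, so f = 469 ± 7.1667.

461.8333 Hz or 476.1667 Hz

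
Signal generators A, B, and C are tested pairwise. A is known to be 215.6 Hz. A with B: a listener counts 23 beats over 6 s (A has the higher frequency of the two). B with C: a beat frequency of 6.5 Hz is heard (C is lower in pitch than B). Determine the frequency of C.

205.2667 Hz

A–B: Beat frequency = 23/6 = 3.8333 Hz.
B is below A, so f_B = 215.6 − 3.8333 = 211.7667 Hz.
C is below B, so f_C = 211.7667 − 6.5 = 205.2667 Hz.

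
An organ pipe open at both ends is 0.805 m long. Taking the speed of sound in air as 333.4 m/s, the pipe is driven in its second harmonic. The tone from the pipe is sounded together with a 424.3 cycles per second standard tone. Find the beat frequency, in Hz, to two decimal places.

10.14 Hz

Open pipe: f_n = n·v/(2L) = 2·333.4/(2·0.805) = 414.1615 Hz.
f_beat = |414.1615 − 424.3| = 10.14 Hz.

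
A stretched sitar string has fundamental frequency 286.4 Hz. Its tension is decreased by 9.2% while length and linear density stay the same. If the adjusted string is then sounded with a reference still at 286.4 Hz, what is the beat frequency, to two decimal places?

For a string, f ∝ √T, so the new frequency is 286.4·√0.908 = 272.9078 Hz.
f_beat = |272.9078 − 286.4| = 13.49 Hz.

13.49 Hz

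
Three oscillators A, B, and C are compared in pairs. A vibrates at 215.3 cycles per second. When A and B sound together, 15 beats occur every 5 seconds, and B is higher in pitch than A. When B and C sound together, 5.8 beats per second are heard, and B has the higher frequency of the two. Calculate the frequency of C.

A–B: Beat frequency = 15/5 = 3 Hz.
B is above A, so f_B = 215.3 + 3 = 218.3 Hz.
C is below B, so f_C = 218.3 − 5.8 = 212.5 Hz.

212.5 Hz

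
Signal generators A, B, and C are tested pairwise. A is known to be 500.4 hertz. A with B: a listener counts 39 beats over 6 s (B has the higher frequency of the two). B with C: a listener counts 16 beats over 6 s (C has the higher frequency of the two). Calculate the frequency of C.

509.5667 Hz

A–B: Beat frequency = 39/6 = 6.5 Hz.
B is above A, so f_B = 500.4 + 6.5 = 506.9 Hz.
B–C: Beat frequency = 16/6 = 2.6667 Hz.
C is above B, so f_C = 506.9 + 2.6667 = 509.5667 Hz.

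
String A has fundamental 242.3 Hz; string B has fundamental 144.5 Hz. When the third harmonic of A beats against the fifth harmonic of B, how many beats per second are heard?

4.4 Hz

Third harmonic of the first: 3·242.3 = 726.9 Hz.
Fifth harmonic of the second: 5·144.5 = 722.5 Hz.
f_beat = |726.9 − 722.5| = 4.4 Hz.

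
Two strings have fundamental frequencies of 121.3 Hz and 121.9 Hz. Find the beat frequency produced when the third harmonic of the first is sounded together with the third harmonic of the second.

1.8 Hz

Third harmonic of the first: 3·121.3 = 363.9 Hz.
Third harmonic of the second: 3·121.9 = 365.7 Hz.
f_beat = |363.9 − 365.7| = 1.8 Hz.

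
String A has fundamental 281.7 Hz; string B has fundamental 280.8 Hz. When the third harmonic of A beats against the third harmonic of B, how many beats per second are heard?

2.7 Hz

Third harmonic of the first: 3·281.7 = 845.1 Hz.
Third harmonic of the second: 3·280.8 = 842.4 Hz.
f_beat = |845.1 − 842.4| = 2.7 Hz.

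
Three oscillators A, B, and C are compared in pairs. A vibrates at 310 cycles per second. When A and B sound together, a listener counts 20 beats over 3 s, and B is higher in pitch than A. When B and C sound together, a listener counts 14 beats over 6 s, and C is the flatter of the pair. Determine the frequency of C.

A–B: Beat frequency = 20/3 = 6.6667 Hz.
B is above A, so f_B = 310 + 6.6667 = 316.6667 Hz.
B–C: Beat frequency = 14/6 = 2.3333 Hz.
C is below B, so f_C = 316.6667 − 2.3333 = 314.3333 Hz.

314.3333 Hz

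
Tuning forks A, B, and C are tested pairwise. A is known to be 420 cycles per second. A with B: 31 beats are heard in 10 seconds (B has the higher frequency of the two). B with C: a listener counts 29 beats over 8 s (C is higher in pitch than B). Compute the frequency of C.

A–B: Beat frequency = 31/10 = 3.1 Hz.
B is above A, so f_B = 420 + 3.1 = 423.1 Hz.
B–C: Beat frequency = 29/8 = 3.625 Hz.
C is above B, so f_C = 423.1 + 3.625 = 426.725 Hz.

426.725 Hz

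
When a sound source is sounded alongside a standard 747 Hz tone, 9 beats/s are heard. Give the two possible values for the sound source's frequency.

738 Hz or 756 Hz

|f − 747| = 9, so f = 747 ± 9.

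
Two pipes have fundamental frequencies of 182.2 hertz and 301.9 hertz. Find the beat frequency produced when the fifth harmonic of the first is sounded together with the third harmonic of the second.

Fifth harmonic of the first: 5·182.2 = 911.0 Hz.
Third harmonic of the second: 3·301.9 = 905.7 Hz.
f_beat = |911.0 − 905.7| = 5.3 Hz.

5.3 Hz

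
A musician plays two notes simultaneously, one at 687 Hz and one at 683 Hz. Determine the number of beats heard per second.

f_beat = |f₁ − f₂|.
|687 − 683| = 4 Hz.

4 Hz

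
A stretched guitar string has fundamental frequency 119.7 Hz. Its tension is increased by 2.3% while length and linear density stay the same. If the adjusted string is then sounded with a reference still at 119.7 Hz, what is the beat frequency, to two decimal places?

1.37 Hz

For a string, f ∝ √T, so the new frequency is 119.7·√1.023 = 121.0687 Hz.
f_beat = |121.0687 − 119.7| = 1.37 Hz.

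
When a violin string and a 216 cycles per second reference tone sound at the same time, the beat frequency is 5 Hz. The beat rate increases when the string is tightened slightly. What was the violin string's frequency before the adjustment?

221 Hz

|f − 216| = 5, so the violin string was at either 211 Hz or 221 Hz.
Increasing tension raises a string's frequency; the adjustment raises the violin string's frequency.
The beat rate rose, so the adjustment moved the violin string further from 216 Hz — it was already above the reference.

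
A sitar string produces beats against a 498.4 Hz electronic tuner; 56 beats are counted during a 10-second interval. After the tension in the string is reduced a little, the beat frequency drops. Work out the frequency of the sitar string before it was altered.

504 Hz

Beat frequency = 56/10 = 5.6 Hz.
|f − 498.4| = 5.6, so the sitar string was at either 492.8 Hz or 504 Hz.
Lower tension means lower frequency; the adjustment lowers the sitar string's frequency.
The beat rate fell, so the adjustment moved the sitar string toward 498.4 Hz — it must have started above the reference.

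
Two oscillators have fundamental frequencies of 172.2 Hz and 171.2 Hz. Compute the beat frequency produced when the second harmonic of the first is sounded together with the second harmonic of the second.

2.0 Hz

Second harmonic of the first: 2·172.2 = 344.4 Hz.
Second harmonic of the second: 2·171.2 = 342.4 Hz.
f_beat = |344.4 − 342.4| = 2.0 Hz.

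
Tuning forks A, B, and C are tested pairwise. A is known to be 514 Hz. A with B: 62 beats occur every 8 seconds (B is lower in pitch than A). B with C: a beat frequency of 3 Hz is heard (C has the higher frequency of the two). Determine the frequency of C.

509.25 Hz

A–B: Beat frequency = 62/8 = 7.75 Hz.
B is below A, so f_B = 514 − 7.75 = 506.25 Hz.
C is above B, so f_C = 506.25 + 3 = 509.25 Hz.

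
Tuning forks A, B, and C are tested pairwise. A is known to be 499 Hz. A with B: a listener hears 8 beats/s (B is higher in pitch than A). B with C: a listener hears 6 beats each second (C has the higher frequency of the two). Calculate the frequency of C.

B is above A, so f_B = 499 + 8 = 507 Hz.
C is above B, so f_C = 507 + 6 = 513 Hz.

513 Hz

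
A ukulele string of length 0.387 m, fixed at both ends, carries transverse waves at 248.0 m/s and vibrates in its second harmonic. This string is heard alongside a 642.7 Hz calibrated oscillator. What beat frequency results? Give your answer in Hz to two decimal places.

For a string fixed at both ends, f_n = n·v/(2L) = 2·248.0/(2·0.387) = 640.8269 Hz.
f_beat = |640.8269 − 642.7| = 1.87 Hz.

1.87 Hz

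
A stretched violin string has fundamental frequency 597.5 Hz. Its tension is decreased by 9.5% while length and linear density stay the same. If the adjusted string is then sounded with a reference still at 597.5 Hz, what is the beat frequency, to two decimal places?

29.09 Hz

For a string, f ∝ √T, so the new frequency is 597.5·√0.905 = 568.4106 Hz.
f_beat = |568.4106 − 597.5| = 29.09 Hz.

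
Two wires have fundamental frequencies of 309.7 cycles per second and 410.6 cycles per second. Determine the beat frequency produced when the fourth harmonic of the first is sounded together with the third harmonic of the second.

Fourth harmonic of the first: 4·309.7 = 1238.8 Hz.
Third harmonic of the second: 3·410.6 = 1231.8 Hz.
f_beat = |1238.8 − 1231.8| = 7.0 Hz.

7.0 Hz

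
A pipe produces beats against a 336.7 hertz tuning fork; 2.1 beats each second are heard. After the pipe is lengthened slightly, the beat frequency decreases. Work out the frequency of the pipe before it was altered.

|f − 336.7| = 2.1, so the pipe was at either 334.6 Hz or 338.8 Hz.
A longer pipe has a lower fundamental; the adjustment lowers the pipe's frequency.
The beat rate fell, so the adjustment moved the pipe toward 336.7 Hz — it must have started above the reference.

338.8 Hz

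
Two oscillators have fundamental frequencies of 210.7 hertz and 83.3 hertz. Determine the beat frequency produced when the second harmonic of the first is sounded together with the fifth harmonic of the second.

4.9 Hz

Second harmonic of the first: 2·210.7 = 421.4 Hz.
Fifth harmonic of the second: 5·83.3 = 416.5 Hz.
f_beat = |421.4 − 416.5| = 4.9 Hz.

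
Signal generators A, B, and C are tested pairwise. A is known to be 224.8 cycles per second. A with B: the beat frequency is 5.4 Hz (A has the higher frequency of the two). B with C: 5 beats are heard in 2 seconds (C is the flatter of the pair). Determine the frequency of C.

216.9 Hz

B is below A, so f_B = 224.8 − 5.4 = 219.4 Hz.
B–C: Beat frequency = 5/2 = 2.5 Hz.
C is below B, so f_C = 219.4 − 2.5 = 216.9 Hz.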